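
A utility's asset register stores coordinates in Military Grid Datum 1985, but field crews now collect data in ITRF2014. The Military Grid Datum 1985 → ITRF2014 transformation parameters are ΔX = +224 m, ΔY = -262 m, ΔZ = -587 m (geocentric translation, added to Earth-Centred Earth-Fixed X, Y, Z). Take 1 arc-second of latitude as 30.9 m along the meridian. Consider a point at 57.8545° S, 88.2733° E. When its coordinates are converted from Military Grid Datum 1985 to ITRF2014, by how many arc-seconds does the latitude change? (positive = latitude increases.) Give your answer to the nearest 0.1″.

sin φ = -0.846700, cos φ = 0.532071, sin λ = 0.999546, cos λ = 0.030132.
North component: ΔN = −sin φ cos λ·ΔX − sin φ sin λ·ΔY + cos φ·ΔZ = −(-0.846700)(0.030132)(224) − (-0.846700)(0.999546)(-262) + (0.532071)(-587) = -528.35 m.
1° of latitude spans 3600 × 30.90 = 111240 m, so Δφ = -528.35 / 111240 × 3600 = -17.099″.

Δφ = -17.1″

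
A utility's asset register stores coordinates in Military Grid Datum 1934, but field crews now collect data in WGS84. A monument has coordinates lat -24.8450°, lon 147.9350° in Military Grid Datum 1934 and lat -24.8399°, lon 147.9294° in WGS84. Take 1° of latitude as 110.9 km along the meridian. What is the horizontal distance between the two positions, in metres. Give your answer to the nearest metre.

798 m

Δφ = -24.8399° − -24.8450° = +0.0051°; Δλ = 147.9294° − 147.9350° = -0.0056°.
ΔN = Δφ × 110900 = 565.6 m; ΔE = Δλ × 110900 × cos(-24.8450°) = -0.0056 × 110900 × 0.907448 = -563.6 m.
Distance = √(ΔE² + ΔN²) = √((-563.6)² + 565.6²) = 798.4 m.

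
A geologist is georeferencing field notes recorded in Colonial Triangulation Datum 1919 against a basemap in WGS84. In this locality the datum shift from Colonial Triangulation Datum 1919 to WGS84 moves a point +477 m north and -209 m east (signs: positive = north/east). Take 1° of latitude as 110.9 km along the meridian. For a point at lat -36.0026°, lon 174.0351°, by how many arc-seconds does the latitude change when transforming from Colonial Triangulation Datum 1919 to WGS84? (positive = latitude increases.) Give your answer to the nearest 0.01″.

1° of latitude = 110.9 km, so Δφ = 477.0 / 110900 = 0.0043012° = 15.484″.

Δφ = 15.48″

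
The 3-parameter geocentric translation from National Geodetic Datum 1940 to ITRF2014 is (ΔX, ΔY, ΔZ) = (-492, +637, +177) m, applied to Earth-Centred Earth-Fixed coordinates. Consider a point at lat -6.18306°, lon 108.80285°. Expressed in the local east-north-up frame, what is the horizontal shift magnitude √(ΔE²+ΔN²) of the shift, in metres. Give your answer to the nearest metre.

367 m

At φ = -6.18306°, λ = 108.80285°: sin φ = -0.107705, cos φ = 0.994183, sin λ = 0.946633, cos λ = -0.322313.
ΔE = −sin λ·ΔX + cos λ·ΔY = −(0.946633)·(-492) + (-0.322313)·(637) = 260.43 m.
ΔN = −sin φ cos λ·ΔX − sin φ sin λ·ΔY + cos φ·ΔZ = −(-0.107705)(-0.322313)(-492) − (-0.107705)(0.946633)(637) + (0.994183)(177) = 258.00 m.
Horizontal magnitude = √(ΔE² + ΔN²) = √(260.43² + 258.00²) = 366.59 m.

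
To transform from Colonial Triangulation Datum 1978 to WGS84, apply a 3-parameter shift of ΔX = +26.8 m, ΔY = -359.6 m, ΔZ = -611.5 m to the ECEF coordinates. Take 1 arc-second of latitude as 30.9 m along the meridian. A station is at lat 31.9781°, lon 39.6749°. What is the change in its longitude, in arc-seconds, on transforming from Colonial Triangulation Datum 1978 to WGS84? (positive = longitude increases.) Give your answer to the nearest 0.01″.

sin φ = 0.529595, cos φ = 0.848251, sin λ = 0.638431, cos λ = 0.769679.
East component: ΔE = −sin λ·ΔX + cos λ·ΔY = −(0.638431)(26.8) + (0.769679)(-359.6) = -293.89 m.
1° of latitude spans 3600 × 30.90 = 111240 m; at latitude φ, 1° of longitude spans that × cos φ = 94359.4 m, so Δλ = -293.89 / 94359.4 × 3600 = -11.212″.

Δλ = -11.21″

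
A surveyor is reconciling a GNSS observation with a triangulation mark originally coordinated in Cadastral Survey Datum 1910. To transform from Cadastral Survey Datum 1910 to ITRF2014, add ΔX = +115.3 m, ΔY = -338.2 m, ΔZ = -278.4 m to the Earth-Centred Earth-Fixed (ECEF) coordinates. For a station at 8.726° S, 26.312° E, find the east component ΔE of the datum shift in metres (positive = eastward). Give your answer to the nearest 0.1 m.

ΔE = -354.3 m

At φ = -8.726°, λ = 26.312°: sin φ = -0.151709, cos φ = 0.988425, sin λ = 0.443259, cos λ = 0.896394.
ΔE = −sin λ·ΔX + cos λ·ΔY = −(0.443259)·(115.3) + (0.896394)·(-338.2) = -354.27 m.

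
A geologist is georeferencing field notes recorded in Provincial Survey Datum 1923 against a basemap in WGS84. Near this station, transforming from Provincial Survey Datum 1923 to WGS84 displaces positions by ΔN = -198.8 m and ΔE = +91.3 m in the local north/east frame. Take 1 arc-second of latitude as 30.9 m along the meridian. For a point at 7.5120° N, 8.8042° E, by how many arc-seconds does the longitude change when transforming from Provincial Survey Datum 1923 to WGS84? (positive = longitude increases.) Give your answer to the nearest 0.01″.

Δλ = 2.98″

At latitude 7.5120°, cos φ = 0.991418.
1″ of longitude at this latitude = 30.90 × cos φ = 30.6348 m, so Δλ = 91.3 / 30.6348 = 2.980″.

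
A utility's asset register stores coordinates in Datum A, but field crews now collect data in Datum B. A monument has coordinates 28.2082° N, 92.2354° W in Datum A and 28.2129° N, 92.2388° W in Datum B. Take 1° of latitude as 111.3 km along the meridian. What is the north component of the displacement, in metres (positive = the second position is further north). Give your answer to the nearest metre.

Δφ = 28.2129° − 28.2082° = +0.0047°; Δλ = -92.2388° − -92.2354° = -0.0034°.
ΔN = Δφ × 111300 = 523.1 m; ΔE = Δλ × 111300 × cos(28.2082°) = -0.0034 × 111300 × 0.881236 = -333.5 m.

ΔN = 523 m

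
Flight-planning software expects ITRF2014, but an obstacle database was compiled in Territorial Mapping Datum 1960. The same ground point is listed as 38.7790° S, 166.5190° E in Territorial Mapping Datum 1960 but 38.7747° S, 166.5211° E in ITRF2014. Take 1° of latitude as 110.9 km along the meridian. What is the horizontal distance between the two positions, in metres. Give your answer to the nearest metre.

510 m

Δφ = -38.7747° − -38.7790° = +0.0043°; Δλ = 166.5211° − 166.5190° = +0.0021°.
ΔN = Δφ × 110900 = 476.9 m; ΔE = Δλ × 110900 × cos(-38.7790°) = +0.0021 × 110900 × 0.779568 = 181.6 m.
Distance = √(ΔE² + ΔN²) = √(181.6² + 476.9²) = 510.3 m.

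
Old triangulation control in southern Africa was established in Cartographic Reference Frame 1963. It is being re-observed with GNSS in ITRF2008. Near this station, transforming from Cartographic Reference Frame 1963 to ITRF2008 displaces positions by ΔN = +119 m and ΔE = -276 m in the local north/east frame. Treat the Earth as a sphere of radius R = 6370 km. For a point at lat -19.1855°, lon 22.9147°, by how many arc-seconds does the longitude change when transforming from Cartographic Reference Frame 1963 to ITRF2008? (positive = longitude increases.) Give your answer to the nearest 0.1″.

Δλ = -9.5″

At latitude -19.1855°, cos φ = 0.944460.
One radian of longitude at latitude φ spans R cos φ, so Δλ = ΔE / (R cos φ) = -276.0 / (6370000 × 0.944460) = -4.5876e-05 rad = -9.463″.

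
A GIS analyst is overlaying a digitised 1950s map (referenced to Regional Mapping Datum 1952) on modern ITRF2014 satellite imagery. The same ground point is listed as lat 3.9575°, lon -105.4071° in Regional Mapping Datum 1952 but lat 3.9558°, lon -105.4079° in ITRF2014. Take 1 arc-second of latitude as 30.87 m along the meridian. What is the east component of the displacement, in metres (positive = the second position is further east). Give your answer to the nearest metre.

ΔE = -89 m

Δφ = 3.9558° − 3.9575° = -0.0017°; Δλ = -105.4079° − -105.4071° = -0.0008°.
1° of latitude = 3600 × 30.87 = 111132 m.
ΔN = Δφ × 111132 = -188.9 m; ΔE = Δλ × 111132 × cos(3.9575°) = -0.0008 × 111132 × 0.997616 = -88.7 m.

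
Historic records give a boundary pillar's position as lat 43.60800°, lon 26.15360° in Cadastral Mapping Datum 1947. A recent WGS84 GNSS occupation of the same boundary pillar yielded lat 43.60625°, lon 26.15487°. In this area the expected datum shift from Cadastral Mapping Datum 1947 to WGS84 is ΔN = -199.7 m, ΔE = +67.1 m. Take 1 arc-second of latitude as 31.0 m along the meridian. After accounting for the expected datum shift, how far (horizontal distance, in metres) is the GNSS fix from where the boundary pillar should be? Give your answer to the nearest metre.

36 m

Observed coordinate differences: Δφ = -0.00175°, Δλ = +0.00127°.
Converting to metres (1° lat = 111600 m, cos φ = 0.724076): observed ΔN = -195.3 m, observed ΔE = 102.6 m.
Subtracting the expected shift leaves a residual of -195.3 − (-199.7) = 4.4 m north and 102.6 − (67.1) = 35.5 m east.
Residual distance = √(4.4² + 35.5²) = 35.8 m.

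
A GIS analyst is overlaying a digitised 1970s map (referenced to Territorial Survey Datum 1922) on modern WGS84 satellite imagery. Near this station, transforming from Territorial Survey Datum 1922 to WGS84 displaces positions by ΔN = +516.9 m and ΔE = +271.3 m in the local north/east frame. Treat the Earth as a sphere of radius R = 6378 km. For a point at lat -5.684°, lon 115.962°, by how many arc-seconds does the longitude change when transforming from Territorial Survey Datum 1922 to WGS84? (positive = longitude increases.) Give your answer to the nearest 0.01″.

At latitude -5.684°, cos φ = 0.995083.
One radian of longitude at latitude φ spans R cos φ, so Δλ = ΔE / (R cos φ) = 271.3 / (6378000 × 0.995083) = 4.2747e-05 rad = 8.817″.

Δλ = 8.82″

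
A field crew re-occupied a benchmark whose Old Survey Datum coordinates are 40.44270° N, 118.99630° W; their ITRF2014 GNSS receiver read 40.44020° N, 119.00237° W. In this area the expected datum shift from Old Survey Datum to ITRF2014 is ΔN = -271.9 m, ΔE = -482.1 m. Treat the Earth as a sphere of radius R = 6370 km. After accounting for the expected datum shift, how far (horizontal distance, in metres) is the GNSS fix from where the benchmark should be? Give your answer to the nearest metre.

32 m

Observed coordinate differences: Δφ = -0.00250°, Δλ = -0.00607°.
Converting to metres (1° lat = 111177 m, cos φ = 0.761055): observed ΔN = -277.9 m, observed ΔE = -513.6 m.
Subtracting the expected shift leaves a residual of -277.9 − (-271.9) = -6.0 m north and -513.6 − (-482.1) = -31.5 m east.
Residual distance = √((-6.0)² + (-31.5)²) = 32.1 m.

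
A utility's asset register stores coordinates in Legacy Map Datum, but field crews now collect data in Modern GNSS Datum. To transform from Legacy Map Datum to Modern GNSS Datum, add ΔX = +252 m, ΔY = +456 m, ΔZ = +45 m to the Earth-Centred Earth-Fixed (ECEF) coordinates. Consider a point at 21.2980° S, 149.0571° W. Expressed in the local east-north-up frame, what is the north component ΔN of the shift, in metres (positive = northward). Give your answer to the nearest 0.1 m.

ΔN = -121.7 m

The local north axis is (−sin φ cos λ, −sin φ sin λ, cos φ), giving ΔN = -78.504 − 85.163 + 41.927 = -121.74 m.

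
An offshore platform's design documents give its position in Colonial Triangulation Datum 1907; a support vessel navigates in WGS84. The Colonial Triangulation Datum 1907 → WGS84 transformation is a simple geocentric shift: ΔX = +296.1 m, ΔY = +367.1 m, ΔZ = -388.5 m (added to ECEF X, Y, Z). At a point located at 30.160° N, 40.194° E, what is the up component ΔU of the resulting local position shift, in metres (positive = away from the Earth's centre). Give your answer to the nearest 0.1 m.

ΔU = 205.2 m

The local up (radial) axis is (cos φ cos λ, cos φ sin λ, sin φ), giving ΔU = 195.561 + 204.846 − 195.189 = 205.22 m.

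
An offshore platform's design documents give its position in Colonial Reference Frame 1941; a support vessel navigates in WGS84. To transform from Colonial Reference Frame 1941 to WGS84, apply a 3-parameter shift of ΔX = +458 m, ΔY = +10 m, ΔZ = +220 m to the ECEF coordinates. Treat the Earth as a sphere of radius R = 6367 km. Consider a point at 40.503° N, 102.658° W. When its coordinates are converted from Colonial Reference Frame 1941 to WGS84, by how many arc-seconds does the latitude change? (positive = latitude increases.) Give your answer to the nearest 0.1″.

sin φ = 0.649488, cos φ = 0.760372, sin λ = -0.975695, cos λ = -0.219131.
North component: ΔN = −sin φ cos λ·ΔX − sin φ sin λ·ΔY + cos φ·ΔZ = −(0.649488)(-0.219131)(458) − (0.649488)(-0.975695)(10) + (0.760372)(220) = 238.80 m.
1° of latitude spans πR/180 = 111125 m, so Δφ = 238.80 / 111125 × 3600 = 7.736″.

Δφ = 7.7″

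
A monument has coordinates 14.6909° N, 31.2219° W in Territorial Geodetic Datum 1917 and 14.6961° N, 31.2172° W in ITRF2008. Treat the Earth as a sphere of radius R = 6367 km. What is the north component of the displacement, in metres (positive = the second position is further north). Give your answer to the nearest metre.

ΔN = 578 m

Δφ = 14.6961° − 14.6909° = +0.0052°; Δλ = -31.2172° − -31.2219° = +0.0047°.
1° along a meridian = πR/180 = 111125 m.
ΔN = Δφ × 111125 = 577.9 m; ΔE = Δλ × 111125 × cos(14.6909°) = +0.0047 × 111125 × 0.967308 = 505.2 m.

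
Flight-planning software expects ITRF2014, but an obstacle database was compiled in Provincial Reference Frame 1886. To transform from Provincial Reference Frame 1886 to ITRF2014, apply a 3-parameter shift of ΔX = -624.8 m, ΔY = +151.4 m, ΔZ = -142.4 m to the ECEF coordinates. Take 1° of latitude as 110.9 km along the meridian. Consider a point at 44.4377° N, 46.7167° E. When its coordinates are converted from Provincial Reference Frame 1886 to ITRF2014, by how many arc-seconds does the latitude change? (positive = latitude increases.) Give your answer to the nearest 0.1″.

sin φ = 0.700133, cos φ = 0.714012, sin λ = 0.727973, cos λ = 0.685606.
North component: ΔN = −sin φ cos λ·ΔX − sin φ sin λ·ΔY + cos φ·ΔZ = −(0.700133)(0.685606)(-624.8) − (0.700133)(0.727973)(151.4) + (0.714012)(-142.4) = 121.07 m.
1° of latitude spans 110900 m, so Δφ = 121.07 / 110900 × 3600 = 3.930″.

Δφ = 3.9″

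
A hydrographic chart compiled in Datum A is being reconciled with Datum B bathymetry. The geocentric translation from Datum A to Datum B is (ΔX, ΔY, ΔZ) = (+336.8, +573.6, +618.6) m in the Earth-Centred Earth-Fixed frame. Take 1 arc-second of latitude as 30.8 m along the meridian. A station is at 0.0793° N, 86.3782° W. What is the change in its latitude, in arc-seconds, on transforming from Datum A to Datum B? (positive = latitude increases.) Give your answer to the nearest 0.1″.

Δφ = 20.1″

sin φ = 0.001384, cos φ = 0.999999, sin λ = -0.998003, cos λ = 0.063170.
North component: ΔN = −sin φ cos λ·ΔX − sin φ sin λ·ΔY + cos φ·ΔZ = −(0.001384)(0.063170)(336.8) − (0.001384)(-0.998003)(573.6) + (0.999999)(618.6) = 619.36 m.
1° of latitude spans 3600 × 30.80 = 110880 m, so Δφ = 619.36 / 110880 × 3600 = 20.109″.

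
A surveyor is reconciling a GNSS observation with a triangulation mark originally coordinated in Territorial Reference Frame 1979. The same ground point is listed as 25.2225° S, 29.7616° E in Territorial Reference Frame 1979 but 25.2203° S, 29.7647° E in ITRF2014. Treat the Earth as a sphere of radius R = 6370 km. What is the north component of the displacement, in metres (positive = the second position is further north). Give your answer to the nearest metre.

Δφ = -25.2203° − -25.2225° = +0.0022°; Δλ = 29.7647° − 29.7616° = +0.0031°.
1° along a meridian = πR/180 = 111177 m.
ΔN = Δφ × 111177 = 244.6 m; ΔE = Δλ × 111177 × cos(-25.2225°) = +0.0031 × 111177 × 0.904660 = 311.8 m.

ΔN = 245 m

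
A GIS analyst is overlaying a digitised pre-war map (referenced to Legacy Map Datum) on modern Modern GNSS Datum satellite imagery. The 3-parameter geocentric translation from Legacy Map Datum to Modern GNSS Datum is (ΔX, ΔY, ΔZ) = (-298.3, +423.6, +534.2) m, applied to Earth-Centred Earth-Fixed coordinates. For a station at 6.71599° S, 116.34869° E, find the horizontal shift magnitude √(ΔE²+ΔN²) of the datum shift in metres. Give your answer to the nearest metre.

The local east axis at (φ, λ) is (−sin λ, cos λ, 0), so ΔE = −sin(116.34869°)·(-298.3) + cos(116.34869°)·423.6 = 79.30 m.
The local north axis is (−sin φ cos λ, −sin φ sin λ, cos φ), giving ΔN = 15.483 + 44.392 + 530.534 = 590.41 m.
Horizontal magnitude = √(ΔE² + ΔN²) = √(79.30² + 590.41²) = 595.71 m.

596 m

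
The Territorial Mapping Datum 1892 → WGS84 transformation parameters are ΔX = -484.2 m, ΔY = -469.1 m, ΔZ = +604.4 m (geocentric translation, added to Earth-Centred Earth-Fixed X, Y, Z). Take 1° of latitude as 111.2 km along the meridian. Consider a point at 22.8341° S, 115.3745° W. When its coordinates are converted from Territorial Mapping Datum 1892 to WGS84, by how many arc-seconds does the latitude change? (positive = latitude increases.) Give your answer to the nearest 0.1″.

Δφ = 26.0″

sin φ = -0.388064, cos φ = 0.921632, sin λ = -0.903526, cos λ = -0.428533.
North component: ΔN = −sin φ cos λ·ΔX − sin φ sin λ·ΔY + cos φ·ΔZ = −(-0.388064)(-0.428533)(-484.2) − (-0.388064)(-0.903526)(-469.1) + (0.921632)(604.4) = 802.03 m.
1° of latitude spans 111200 m, so Δφ = 802.03 / 111200 × 3600 = 25.965″.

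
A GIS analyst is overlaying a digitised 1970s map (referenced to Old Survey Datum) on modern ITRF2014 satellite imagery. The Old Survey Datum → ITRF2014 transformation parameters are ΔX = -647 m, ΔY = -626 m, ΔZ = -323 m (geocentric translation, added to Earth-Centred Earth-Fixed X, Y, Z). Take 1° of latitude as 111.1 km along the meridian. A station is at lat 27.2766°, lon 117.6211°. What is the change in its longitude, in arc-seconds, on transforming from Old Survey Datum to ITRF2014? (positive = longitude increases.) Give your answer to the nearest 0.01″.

Δλ = 31.48″

sin φ = 0.458287, cos φ = 0.888804, sin λ = 0.886033, cos λ = -0.463622.
East component: ΔE = −sin λ·ΔX + cos λ·ΔY = −(0.886033)(-647) + (-0.463622)(-626) = 863.49 m.
1° of latitude spans 111100 m; at latitude φ, 1° of longitude spans that × cos φ = 98746.2 m, so Δλ = 863.49 / 98746.2 × 3600 = 31.480″.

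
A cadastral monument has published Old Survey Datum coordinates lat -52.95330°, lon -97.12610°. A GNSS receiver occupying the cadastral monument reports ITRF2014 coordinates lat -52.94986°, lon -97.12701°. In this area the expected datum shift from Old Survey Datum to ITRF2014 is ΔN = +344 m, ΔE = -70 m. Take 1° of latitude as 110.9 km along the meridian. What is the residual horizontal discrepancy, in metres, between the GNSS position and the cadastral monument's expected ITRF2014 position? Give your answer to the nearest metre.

Observed coordinate differences: Δφ = +0.00344°, Δλ = -0.00091°.
Converting to metres (1° lat = 110900 m, cos φ = 0.602466): observed ΔN = 381.5 m, observed ΔE = -60.8 m.
Subtracting the expected shift leaves a residual of 381.5 − (344) = 37.5 m north and -60.8 − (-70) = 9.2 m east.
Residual distance = √(37.5² + 9.2²) = 38.6 m.

39 m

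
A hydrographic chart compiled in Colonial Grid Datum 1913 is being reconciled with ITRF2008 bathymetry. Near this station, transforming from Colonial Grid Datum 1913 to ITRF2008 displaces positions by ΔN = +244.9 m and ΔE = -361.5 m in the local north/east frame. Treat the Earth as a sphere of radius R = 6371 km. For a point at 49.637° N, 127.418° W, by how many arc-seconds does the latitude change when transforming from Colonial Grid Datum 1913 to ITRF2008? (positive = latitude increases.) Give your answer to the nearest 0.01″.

On a sphere of radius R, 1 rad of latitude = R, so Δφ = ΔN / R = 244.9 / 6371000 = 3.8440e-05 rad = 7.929″.

Δφ = 7.93″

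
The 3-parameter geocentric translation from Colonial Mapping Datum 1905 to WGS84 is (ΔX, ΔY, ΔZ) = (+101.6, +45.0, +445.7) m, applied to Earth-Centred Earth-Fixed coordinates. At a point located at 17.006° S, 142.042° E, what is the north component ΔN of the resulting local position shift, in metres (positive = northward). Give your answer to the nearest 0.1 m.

At φ = -17.006°, λ = 142.042°: sin φ = -0.292472, cos φ = 0.956274, sin λ = 0.615084, cos λ = -0.788462.
ΔN = −sin φ cos λ·ΔX − sin φ sin λ·ΔY + cos φ·ΔZ = −(-0.292472)(-0.788462)(101.6) − (-0.292472)(0.615084)(45.0) + (0.956274)(445.7) = 410.88 m.

ΔN = 410.9 m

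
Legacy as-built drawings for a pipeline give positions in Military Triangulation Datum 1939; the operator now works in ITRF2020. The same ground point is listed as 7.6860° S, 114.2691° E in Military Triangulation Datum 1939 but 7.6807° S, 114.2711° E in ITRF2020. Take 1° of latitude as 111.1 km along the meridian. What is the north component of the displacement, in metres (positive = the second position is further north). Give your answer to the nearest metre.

Δφ = -7.6807° − -7.6860° = +0.0053°; Δλ = 114.2711° − 114.2691° = +0.0020°.
ΔN = Δφ × 111100 = 588.8 m; ΔE = Δλ × 111100 × cos(-7.6860°) = +0.0020 × 111100 × 0.991016 = 220.2 m.

ΔN = 589 m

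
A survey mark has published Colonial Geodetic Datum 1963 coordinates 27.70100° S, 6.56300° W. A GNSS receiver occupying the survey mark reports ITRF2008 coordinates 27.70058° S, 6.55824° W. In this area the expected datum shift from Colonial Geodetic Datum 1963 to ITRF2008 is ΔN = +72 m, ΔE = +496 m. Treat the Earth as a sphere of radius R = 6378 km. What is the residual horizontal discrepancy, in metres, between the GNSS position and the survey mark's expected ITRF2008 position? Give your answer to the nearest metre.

Observed coordinate differences: Δφ = +0.00042°, Δλ = +0.00476°.
Converting to metres (1° lat = 111317 m, cos φ = 0.885386): observed ΔN = 46.8 m, observed ΔE = 469.1 m.
Subtracting the expected shift leaves a residual of 46.8 − (72) = -25.2 m north and 469.1 − (496) = -26.9 m east.
Residual distance = √((-25.2)² + (-26.9)²) = 36.9 m.

37 m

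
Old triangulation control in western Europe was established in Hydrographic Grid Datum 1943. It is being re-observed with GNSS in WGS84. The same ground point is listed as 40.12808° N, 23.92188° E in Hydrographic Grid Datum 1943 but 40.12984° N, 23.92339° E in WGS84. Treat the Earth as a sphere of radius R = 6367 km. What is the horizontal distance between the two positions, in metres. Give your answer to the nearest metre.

234 m

Δφ = 40.12984° − 40.12808° = +0.00176°; Δλ = 23.92339° − 23.92188° = +0.00151°.
1° along a meridian = πR/180 = 111125 m.
ΔN = Δφ × 111125 = 195.6 m; ΔE = Δλ × 111125 × cos(40.12808°) = +0.00151 × 111125 × 0.764606 = 128.3 m.
Distance = √(ΔE² + ΔN²) = √(128.3² + 195.6²) = 233.9 m.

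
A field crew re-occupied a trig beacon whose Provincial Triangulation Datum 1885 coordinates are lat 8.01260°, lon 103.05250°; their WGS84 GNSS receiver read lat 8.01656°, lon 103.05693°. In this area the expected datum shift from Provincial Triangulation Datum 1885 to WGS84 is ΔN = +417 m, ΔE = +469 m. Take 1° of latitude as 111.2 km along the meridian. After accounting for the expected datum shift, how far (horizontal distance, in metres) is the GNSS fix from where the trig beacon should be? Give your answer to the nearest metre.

30 m

Observed coordinate differences: Δφ = +0.00396°, Δλ = +0.00443°.
Converting to metres (1° lat = 111200 m, cos φ = 0.990237): observed ΔN = 440.4 m, observed ΔE = 487.8 m.
Subtracting the expected shift leaves a residual of 440.4 − (417) = 23.4 m north and 487.8 − (469) = 18.8 m east.
Residual distance = √(23.4² + 18.8²) = 30.0 m.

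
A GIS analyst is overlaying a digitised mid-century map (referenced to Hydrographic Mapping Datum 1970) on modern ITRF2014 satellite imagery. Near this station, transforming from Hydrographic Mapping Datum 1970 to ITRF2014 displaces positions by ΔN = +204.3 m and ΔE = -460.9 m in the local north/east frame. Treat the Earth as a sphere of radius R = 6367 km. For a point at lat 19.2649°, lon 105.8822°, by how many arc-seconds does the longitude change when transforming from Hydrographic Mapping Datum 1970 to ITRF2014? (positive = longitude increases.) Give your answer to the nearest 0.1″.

At latitude 19.2649°, cos φ = 0.944003.
One radian of longitude at latitude φ spans R cos φ, so Δλ = ΔE / (R cos φ) = -460.9 / (6367000 × 0.944003) = -7.6683e-05 rad = -15.817″.

Δλ = -15.8″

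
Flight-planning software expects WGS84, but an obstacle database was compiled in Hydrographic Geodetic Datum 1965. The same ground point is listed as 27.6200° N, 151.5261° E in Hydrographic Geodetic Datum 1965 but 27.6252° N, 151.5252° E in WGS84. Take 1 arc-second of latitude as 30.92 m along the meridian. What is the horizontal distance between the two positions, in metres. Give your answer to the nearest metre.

Δφ = 27.6252° − 27.6200° = +0.0052°; Δλ = 151.5252° − 151.5261° = -0.0009°.
1° of latitude = 3600 × 30.92 = 111312 m.
ΔN = Δφ × 111312 = 578.8 m; ΔE = Δλ × 111312 × cos(27.6200°) = -0.0009 × 111312 × 0.886042 = -88.8 m.
Distance = √(ΔE² + ΔN²) = √((-88.8)² + 578.8²) = 585.6 m.

586 m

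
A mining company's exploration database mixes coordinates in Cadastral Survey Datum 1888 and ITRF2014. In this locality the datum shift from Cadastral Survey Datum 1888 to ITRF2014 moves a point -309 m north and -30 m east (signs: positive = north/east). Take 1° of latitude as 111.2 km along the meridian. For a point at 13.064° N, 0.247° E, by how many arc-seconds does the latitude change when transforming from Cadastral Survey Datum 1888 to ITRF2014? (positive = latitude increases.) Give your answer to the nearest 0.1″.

Δφ = -10.0″

1° of latitude = 111.2 km, so Δφ = -309.0 / 111200 = -0.0027788° = -10.004″.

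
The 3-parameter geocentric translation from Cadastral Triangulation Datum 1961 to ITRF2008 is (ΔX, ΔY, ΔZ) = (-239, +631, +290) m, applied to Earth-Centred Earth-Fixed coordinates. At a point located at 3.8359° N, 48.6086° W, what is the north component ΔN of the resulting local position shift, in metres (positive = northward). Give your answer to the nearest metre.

At φ = 3.8359°, λ = -48.6086°: sin φ = 0.066899, cos φ = 0.997760, sin λ = -0.750210, cos λ = 0.661199.
ΔN = −sin φ cos λ·ΔX − sin φ sin λ·ΔY + cos φ·ΔZ = −(0.066899)(0.661199)(-239) − (0.066899)(-0.750210)(631) + (0.997760)(290) = 331.59 m.

ΔN = 332 m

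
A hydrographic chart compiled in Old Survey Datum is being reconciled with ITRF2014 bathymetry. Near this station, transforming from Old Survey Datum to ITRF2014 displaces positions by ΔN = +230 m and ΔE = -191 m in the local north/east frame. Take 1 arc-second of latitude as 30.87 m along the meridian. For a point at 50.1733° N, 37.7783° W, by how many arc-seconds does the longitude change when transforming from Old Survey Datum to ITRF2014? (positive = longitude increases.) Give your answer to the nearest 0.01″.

Δλ = -9.66″

At latitude 50.1733°, cos φ = 0.640468.
1″ of longitude at this latitude = 30.87 × cos φ = 19.7712 m, so Δλ = -191.0 / 19.7712 = -9.660″.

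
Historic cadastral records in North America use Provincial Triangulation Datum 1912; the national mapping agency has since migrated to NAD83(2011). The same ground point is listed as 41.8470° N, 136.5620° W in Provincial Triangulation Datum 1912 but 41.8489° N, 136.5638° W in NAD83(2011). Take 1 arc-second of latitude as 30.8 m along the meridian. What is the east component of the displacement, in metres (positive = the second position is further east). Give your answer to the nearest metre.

Δφ = 41.8489° − 41.8470° = +0.0019°; Δλ = -136.5638° − -136.5620° = -0.0018°.
1° of latitude = 3600 × 30.80 = 110880 m.
ΔN = Δφ × 110880 = 210.7 m; ΔE = Δλ × 110880 × cos(41.8470°) = -0.0018 × 110880 × 0.744929 = -148.7 m.

ΔE = -149 m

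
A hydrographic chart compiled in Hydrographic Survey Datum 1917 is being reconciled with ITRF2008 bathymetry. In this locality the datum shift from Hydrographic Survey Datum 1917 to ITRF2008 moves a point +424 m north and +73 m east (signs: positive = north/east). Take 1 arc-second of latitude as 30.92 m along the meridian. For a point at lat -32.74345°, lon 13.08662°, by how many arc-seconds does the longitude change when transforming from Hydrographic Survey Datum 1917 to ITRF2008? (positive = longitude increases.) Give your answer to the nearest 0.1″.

Δλ = 2.8″

At latitude -32.74345°, cos φ = 0.841101.
1″ of longitude at this latitude = 30.92 × cos φ = 26.0068 m, so Δλ = 73.0 / 26.0068 = 2.807″.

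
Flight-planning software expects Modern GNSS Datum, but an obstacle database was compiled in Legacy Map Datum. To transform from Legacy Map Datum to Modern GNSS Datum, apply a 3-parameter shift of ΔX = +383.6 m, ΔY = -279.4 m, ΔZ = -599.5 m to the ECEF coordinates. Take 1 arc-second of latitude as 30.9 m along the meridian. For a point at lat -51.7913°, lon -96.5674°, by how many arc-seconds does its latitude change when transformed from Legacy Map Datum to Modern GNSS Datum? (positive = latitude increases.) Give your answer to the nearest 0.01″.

sin φ = -0.785763, cos φ = 0.618528, sin λ = -0.993438, cos λ = -0.114372.
North component: ΔN = −sin φ cos λ·ΔX − sin φ sin λ·ΔY + cos φ·ΔZ = −(-0.785763)(-0.114372)(383.6) − (-0.785763)(-0.993438)(-279.4) + (0.618528)(-599.5) = -187.18 m.
1° of latitude spans 3600 × 30.90 = 111240 m, so Δφ = -187.18 / 111240 × 3600 = -6.058″.

Δφ = -6.06″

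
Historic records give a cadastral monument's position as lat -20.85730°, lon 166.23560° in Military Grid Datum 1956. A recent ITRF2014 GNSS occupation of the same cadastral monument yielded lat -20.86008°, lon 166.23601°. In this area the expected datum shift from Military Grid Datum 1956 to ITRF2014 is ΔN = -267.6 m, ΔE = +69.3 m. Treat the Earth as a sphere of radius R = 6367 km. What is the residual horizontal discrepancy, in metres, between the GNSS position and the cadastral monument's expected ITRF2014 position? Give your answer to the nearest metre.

49 m

Observed coordinate differences: Δφ = -0.00278°, Δλ = +0.00041°.
Converting to metres (1° lat = 111125 m, cos φ = 0.934470): observed ΔN = -308.9 m, observed ΔE = 42.6 m.
Subtracting the expected shift leaves a residual of -308.9 − (-267.6) = -41.3 m north and 42.6 − (69.3) = -26.7 m east.
Residual distance = √((-41.3)² + (-26.7)²) = 49.2 m.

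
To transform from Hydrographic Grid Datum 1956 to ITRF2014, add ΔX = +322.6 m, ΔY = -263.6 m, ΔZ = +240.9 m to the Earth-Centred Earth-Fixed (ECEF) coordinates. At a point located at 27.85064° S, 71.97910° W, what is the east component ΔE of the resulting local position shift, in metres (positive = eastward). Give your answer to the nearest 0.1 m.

ΔE = 225.2 m

The local east axis at (φ, λ) is (−sin λ, cos λ, 0), so ΔE = −sin(-71.97910°)·322.6 + cos(-71.97910°)·(-263.6) = 225.23 m.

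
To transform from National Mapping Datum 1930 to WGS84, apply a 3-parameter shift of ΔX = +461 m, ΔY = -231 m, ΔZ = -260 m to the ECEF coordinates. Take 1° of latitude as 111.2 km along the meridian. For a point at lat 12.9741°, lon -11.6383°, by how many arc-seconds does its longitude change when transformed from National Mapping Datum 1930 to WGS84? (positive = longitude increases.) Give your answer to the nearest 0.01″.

sin φ = 0.224511, cos φ = 0.974472, sin λ = -0.201733, cos λ = 0.979441.
East component: ΔE = −sin λ·ΔX + cos λ·ΔY = −(-0.201733)(461) + (0.979441)(-231) = -133.25 m.
1° of latitude spans 111200 m; at latitude φ, 1° of longitude spans that × cos φ = 108361.2 m, so Δλ = -133.25 / 108361.2 × 3600 = -4.427″.

Δλ = -4.43″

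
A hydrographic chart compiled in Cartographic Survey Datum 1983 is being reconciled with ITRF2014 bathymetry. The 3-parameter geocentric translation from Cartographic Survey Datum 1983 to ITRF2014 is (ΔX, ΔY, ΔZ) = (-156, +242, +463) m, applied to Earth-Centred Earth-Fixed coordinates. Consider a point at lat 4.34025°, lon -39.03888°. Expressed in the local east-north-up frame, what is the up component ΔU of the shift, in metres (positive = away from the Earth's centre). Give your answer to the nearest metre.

ΔU = -238 m

At φ = 4.34025°, λ = -39.03888°: sin φ = 0.075679, cos φ = 0.997132, sin λ = -0.629848, cos λ = 0.776719.
ΔU = cos φ cos λ·ΔX + cos φ sin λ·ΔY + sin φ·ΔZ = (0.997132)(0.776719)(-156) + (0.997132)(-0.629848)(242) + (0.075679)(463) = -237.77 m.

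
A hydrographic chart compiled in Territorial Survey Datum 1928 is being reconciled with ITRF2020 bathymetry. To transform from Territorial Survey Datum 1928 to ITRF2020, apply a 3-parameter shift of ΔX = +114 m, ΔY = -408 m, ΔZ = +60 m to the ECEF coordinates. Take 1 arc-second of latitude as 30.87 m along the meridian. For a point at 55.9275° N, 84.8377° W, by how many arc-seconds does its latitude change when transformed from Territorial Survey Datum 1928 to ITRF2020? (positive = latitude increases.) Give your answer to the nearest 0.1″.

sin φ = 0.828329, cos φ = 0.560241, sin λ = -0.995944, cos λ = 0.089977.
North component: ΔN = −sin φ cos λ·ΔX − sin φ sin λ·ΔY + cos φ·ΔZ = −(0.828329)(0.089977)(114) − (0.828329)(-0.995944)(-408) + (0.560241)(60) = -311.47 m.
1° of latitude spans 3600 × 30.87 = 111132 m, so Δφ = -311.47 / 111132 × 3600 = -10.090″.

Δφ = -10.1″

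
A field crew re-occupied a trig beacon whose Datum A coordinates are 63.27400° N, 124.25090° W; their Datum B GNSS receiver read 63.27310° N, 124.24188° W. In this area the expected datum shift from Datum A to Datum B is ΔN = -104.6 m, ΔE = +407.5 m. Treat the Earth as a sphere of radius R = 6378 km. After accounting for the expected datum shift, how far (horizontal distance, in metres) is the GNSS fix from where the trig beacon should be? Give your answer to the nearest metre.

44 m

Observed coordinate differences: Δφ = -0.00090°, Δλ = +0.00902°.
Converting to metres (1° lat = 111317 m, cos φ = 0.449724): observed ΔN = -100.2 m, observed ΔE = 451.6 m.
Subtracting the expected shift leaves a residual of -100.2 − (-104.6) = 4.4 m north and 451.6 − (407.5) = 44.1 m east.
Residual distance = √(4.4² + 44.1²) = 44.3 m.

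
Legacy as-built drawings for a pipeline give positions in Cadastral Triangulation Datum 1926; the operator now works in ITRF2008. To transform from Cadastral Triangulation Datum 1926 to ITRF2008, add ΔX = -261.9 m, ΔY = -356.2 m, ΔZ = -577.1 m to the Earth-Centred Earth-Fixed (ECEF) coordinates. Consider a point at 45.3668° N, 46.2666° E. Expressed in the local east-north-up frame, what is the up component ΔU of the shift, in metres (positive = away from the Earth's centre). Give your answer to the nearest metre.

At φ = 45.3668°, λ = 46.2666°: sin φ = 0.711619, cos φ = 0.702566, sin λ = 0.722564, cos λ = 0.691304.
ΔU = cos φ cos λ·ΔX + cos φ sin λ·ΔY + sin φ·ΔZ = (0.702566)(0.691304)(-261.9) + (0.702566)(0.722564)(-356.2) + (0.711619)(-577.1) = -718.70 m.

ΔU = -719 m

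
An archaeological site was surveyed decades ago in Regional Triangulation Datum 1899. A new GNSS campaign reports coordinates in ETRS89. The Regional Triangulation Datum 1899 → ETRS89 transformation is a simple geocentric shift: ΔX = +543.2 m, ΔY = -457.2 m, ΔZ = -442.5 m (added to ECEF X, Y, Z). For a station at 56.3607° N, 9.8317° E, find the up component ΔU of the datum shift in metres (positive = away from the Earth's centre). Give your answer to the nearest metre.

ΔU = -115 m

At φ = 56.3607°, λ = 9.8317°: sin φ = 0.832541, cos φ = 0.553963, sin λ = 0.170755, cos λ = 0.985314.
ΔU = cos φ cos λ·ΔX + cos φ sin λ·ΔY + sin φ·ΔZ = (0.553963)(0.985314)(543.2) + (0.553963)(0.170755)(-457.2) + (0.832541)(-442.5) = -115.15 m.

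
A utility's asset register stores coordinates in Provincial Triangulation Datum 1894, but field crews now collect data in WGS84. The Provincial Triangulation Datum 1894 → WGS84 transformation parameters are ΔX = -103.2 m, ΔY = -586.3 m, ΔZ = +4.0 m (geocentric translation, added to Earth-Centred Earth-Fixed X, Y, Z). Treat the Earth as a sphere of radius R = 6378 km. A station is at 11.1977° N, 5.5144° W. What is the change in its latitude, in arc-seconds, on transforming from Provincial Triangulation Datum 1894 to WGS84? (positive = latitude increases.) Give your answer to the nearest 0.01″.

sin φ = 0.194195, cos φ = 0.980963, sin λ = -0.096096, cos λ = 0.995372.
North component: ΔN = −sin φ cos λ·ΔX − sin φ sin λ·ΔY + cos φ·ΔZ = −(0.194195)(0.995372)(-103.2) − (0.194195)(-0.096096)(-586.3) + (0.980963)(4.0) = 12.93 m.
1° of latitude spans πR/180 = 111317 m, so Δφ = 12.93 / 111317 × 3600 = 0.418″.

Δφ = 0.42″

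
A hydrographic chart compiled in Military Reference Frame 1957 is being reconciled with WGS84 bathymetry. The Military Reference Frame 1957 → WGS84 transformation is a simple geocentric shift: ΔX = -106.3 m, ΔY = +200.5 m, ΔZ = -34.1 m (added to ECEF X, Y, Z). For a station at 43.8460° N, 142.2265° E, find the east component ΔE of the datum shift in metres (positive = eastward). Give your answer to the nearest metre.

The local east axis at (φ, λ) is (−sin λ, cos λ, 0), so ΔE = −sin(142.2265°)·(-106.3) + cos(142.2265°)·200.5 = -93.37 m.

ΔE = -93 m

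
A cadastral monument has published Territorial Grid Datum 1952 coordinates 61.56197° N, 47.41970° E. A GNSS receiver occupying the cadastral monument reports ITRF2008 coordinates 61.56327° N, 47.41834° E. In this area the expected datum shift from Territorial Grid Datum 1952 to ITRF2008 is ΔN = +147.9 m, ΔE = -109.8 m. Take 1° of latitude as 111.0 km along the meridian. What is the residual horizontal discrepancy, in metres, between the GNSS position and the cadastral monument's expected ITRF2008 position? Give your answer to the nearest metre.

38 m

Observed coordinate differences: Δφ = +0.00130°, Δλ = -0.00136°.
Converting to metres (1° lat = 111000 m, cos φ = 0.476208): observed ΔN = 144.3 m, observed ΔE = -71.9 m.
Subtracting the expected shift leaves a residual of 144.3 − (147.9) = -3.6 m north and -71.9 − (-109.8) = 37.9 m east.
Residual distance = √((-3.6)² + 37.9²) = 38.1 m.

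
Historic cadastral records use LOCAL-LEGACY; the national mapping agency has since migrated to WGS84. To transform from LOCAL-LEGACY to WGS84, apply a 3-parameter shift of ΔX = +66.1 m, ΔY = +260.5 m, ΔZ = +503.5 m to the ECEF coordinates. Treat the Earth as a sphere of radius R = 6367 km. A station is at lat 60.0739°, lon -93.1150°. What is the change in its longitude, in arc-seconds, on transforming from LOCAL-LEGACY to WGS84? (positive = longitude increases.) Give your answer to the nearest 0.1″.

Δλ = 3.4″

sin φ = 0.866670, cos φ = 0.498883, sin λ = -0.998522, cos λ = -0.054340.
East component: ΔE = −sin λ·ΔX + cos λ·ΔY = −(-0.998522)(66.1) + (-0.054340)(260.5) = 51.85 m.
1° of latitude spans πR/180 = 111125 m; at latitude φ, 1° of longitude spans that × cos φ = 55438.4 m, so Δλ = 51.85 / 55438.4 × 3600 = 3.367″.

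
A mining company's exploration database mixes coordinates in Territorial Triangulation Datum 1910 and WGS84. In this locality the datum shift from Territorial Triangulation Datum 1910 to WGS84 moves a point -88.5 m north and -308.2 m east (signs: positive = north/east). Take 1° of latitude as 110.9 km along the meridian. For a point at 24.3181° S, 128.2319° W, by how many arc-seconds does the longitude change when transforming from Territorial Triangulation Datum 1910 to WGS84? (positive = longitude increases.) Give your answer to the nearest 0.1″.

At latitude -24.3181°, cos φ = 0.911273.
1° of longitude at this latitude = 110.9 × cos φ = 101.06 km, so Δλ = -308.2 / 101060.2 = -0.0030497° = -10.979″.

Δλ = -11.0″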